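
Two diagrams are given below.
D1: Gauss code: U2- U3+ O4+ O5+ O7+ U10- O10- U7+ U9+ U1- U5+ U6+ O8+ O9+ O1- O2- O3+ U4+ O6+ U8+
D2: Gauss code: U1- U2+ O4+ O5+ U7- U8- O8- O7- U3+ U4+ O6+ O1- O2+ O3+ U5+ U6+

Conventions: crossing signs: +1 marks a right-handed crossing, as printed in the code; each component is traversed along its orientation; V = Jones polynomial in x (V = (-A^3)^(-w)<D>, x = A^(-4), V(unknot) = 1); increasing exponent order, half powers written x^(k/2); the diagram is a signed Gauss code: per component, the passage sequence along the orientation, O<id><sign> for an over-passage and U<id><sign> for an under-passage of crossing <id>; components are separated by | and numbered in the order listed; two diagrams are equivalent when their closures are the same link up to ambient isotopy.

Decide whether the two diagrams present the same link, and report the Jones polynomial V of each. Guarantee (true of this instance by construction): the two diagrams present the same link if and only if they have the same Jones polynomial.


equivalent: yes
D1 (bracket -A^-4 + 1 + A^8; 10 crossings at w = +4): V = x + x^3 - x^4
D2 (bracket -A^-10 + A^-6 + A^2; 8 crossings at w = +2): V = x + x^3 - x^4
key observation: one V(x) for all 2 diagrams — one class (guaranteed)


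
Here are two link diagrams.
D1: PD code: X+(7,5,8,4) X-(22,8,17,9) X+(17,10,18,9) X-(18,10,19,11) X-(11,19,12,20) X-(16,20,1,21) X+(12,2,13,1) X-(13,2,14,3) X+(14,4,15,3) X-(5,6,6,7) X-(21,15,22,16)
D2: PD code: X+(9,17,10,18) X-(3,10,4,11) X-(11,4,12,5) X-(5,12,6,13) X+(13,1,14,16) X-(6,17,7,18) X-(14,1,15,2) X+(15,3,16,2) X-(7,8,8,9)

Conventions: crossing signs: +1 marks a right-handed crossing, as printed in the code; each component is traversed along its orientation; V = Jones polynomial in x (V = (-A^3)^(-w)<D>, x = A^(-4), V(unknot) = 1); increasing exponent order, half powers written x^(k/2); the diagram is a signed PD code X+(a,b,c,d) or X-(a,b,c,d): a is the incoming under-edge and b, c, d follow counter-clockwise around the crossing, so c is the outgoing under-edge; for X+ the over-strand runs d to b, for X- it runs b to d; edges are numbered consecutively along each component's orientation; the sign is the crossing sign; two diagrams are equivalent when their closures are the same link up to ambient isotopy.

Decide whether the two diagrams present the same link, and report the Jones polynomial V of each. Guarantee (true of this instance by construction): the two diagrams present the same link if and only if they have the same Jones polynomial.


same link: no
V(D1) = -x^(-9/2) - x^(-5/2) + x^(-3/2) - x^(-1/2)  [11 crossings, <D> = A^-7 - A^-3 + A + A^9, w = -3]
V(D2) = x^(-9/2) - x^(-5/2) - x^(-3/2) - x^(-1/2)  [9 crossings, <D> = A^-7 + A^-3 + A - A^9, w = -3]
insight: V(x) takes 2 values over 2 diagrams, fixing the grouping


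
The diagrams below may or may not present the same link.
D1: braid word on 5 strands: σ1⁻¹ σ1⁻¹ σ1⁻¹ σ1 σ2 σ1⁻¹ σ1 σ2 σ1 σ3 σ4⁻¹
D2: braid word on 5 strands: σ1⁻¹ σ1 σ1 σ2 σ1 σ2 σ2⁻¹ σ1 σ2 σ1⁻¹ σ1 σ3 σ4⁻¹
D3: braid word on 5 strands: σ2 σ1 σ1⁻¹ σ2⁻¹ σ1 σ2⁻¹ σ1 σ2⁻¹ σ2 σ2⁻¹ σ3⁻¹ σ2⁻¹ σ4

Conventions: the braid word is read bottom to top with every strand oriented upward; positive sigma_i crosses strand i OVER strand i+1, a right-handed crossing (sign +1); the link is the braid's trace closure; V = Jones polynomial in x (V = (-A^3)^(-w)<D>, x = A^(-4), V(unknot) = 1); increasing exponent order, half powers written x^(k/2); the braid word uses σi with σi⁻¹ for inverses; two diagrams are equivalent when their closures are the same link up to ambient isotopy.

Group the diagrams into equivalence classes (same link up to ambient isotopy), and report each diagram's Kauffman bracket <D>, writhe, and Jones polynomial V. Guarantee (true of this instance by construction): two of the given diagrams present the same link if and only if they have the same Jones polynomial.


equivalence classes: {D1} | {D2} | {D3}
D1 (bracket A^-7 + A; 11 crossings at w = +1): V = -x^(1/2) - x^(5/2)
D2 (bracket A^-7 - A^-3 + A + A^9; 13 crossings at w = +5): V = -x^(3/2) - x^(7/2) + x^(9/2) - x^(11/2)
D3 (bracket A^-9 - A^-5 + 2A^-1 - A^3 + 2A^7 - A^11; 13 crossings at w = -1): V = x^(-7/2) - 2x^(-5/2) + x^(-3/2) - 2x^(-1/2) + x^(1/2) - x^(3/2)
key observation: 3 values of V(x) split the 3 diagrams


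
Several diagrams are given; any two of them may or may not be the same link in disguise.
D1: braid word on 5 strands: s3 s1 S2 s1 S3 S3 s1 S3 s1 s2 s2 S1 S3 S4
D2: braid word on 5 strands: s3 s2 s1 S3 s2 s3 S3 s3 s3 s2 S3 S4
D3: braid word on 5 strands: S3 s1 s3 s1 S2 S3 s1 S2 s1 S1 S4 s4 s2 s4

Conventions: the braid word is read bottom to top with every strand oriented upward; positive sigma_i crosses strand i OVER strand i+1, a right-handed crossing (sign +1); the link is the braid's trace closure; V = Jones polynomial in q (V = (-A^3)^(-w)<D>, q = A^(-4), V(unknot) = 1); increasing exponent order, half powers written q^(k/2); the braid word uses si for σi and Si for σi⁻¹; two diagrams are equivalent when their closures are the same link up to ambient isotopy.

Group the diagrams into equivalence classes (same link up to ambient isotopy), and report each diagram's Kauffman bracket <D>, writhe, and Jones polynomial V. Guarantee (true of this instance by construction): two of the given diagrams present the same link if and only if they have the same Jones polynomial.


equivalence classes: {D1} | {D2} | {D3}
D1 (bracket -A^-12 + A^-8 - A^-4 + 3 - A^4 + A^8 - A^12; 14 crossings at w = 0): V = -q^-3 + q^-2 - q^-1 + 3 - q + q^2 - q^3
V(D2) = q - q^2 + 2q^3 - q^4 + q^5 - q^6  [12 crossings, <D> = -A^-12 + A^-8 - A^-4 + 2 - A^4 + A^8, w = +4]
V(D3) = q + q^3 - q^4  [14 crossings, <D> = -A^-10 + A^-6 + A^2, w = +2]
key observation: comparing 3 Jones polynomials yields 3 groups


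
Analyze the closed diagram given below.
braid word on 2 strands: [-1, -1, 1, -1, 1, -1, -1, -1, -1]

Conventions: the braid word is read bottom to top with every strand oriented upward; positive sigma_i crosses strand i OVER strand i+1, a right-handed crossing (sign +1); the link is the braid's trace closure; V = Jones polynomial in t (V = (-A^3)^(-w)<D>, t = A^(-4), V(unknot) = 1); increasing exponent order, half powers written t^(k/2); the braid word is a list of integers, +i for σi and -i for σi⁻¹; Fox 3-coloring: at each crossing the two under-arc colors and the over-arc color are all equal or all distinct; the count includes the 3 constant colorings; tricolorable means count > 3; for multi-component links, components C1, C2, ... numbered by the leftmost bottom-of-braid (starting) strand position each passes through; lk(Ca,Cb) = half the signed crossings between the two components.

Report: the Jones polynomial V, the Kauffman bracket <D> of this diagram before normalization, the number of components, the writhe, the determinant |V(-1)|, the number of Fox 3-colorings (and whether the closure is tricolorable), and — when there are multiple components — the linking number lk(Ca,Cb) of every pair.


V = -t^-7 + t^-6 - t^-5 + t^-4 + t^-2
<D> = -A^-7 - A + A^5 - A^9 + A^13 (w = -5)
1 component over 9 crossings, w = -5
3 Fox colorings among 3^9, |V(-1)| = 5: not tricolorable
why: |V(-1)| = 5: so not tricolorable, since 3 does not divide 5


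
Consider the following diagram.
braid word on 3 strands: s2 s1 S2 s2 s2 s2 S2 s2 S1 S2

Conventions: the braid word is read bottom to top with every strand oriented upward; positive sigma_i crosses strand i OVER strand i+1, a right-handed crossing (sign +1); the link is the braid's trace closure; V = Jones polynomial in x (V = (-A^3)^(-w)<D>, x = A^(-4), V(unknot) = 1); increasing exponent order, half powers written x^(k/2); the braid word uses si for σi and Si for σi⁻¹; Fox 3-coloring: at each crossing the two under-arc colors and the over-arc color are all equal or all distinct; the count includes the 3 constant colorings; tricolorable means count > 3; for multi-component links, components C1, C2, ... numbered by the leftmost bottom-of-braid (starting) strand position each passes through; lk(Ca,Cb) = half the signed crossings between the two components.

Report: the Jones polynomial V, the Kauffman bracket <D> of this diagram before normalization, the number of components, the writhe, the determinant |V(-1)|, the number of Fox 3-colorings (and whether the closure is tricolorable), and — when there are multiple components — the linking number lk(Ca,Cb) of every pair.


V(x) = 1 + x + x^2 + x^3
bracket: A^-6 + A^-2 + A^2 + A^6, w = +2
3 components, writhe +2, over 10 crossings
lk(C1,C2) = +1
linking number lk(C1,C3) = 0
lk(C2,C3): 0
det 0, colorings 9 of 3^10 — tricolorable
observation: summing lk over 3 pairs gives +1


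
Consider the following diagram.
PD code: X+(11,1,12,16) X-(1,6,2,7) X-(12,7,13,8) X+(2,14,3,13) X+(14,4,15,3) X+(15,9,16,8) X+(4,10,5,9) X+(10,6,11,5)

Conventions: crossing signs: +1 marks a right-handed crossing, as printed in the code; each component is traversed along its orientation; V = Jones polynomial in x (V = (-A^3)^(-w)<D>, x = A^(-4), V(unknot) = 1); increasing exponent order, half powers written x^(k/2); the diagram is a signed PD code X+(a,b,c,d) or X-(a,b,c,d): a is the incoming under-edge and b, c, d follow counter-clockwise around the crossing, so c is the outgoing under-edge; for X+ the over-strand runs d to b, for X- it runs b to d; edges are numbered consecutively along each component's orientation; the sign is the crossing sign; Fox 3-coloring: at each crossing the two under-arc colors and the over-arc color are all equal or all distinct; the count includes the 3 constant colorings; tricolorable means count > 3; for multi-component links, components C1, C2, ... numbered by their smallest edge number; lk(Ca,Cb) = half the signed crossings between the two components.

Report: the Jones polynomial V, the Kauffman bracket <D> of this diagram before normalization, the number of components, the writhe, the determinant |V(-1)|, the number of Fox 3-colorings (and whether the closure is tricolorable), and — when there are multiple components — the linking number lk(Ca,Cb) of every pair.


Jones polynomial: V(x) = x + x^3 - x^4
<D> = -A^-4 + 1 + A^8; writhe +4
components 1, writhe +4 (8 crossings)
3-colorings: 9 of 3^8, det 3 — tricolorable
note: w = +4 shifts under R1 moves; the (-A^3)^(-4) factor cancels that in V


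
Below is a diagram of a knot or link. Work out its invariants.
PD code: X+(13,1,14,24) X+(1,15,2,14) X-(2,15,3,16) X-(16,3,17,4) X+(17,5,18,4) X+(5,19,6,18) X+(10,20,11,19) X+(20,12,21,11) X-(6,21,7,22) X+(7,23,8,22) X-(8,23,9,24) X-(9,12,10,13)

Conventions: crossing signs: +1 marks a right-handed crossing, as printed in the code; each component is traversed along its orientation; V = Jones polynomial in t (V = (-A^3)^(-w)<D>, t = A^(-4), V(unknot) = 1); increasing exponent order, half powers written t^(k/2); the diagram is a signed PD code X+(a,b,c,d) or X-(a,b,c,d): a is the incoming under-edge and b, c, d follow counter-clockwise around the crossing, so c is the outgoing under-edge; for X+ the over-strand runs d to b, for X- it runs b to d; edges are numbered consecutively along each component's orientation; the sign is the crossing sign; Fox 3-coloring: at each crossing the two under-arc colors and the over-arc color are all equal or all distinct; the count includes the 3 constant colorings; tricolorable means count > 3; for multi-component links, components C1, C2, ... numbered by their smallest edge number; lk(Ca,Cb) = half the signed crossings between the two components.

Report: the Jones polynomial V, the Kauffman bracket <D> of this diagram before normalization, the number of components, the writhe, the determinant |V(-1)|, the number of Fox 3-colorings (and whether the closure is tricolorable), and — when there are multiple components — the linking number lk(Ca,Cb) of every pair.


V(t) = t + t^3 - t^4
bracket: -A^-10 + A^-6 + A^2, w = +2
1 component, writhe +2, over 12 crossings
det 3, colorings 9 of 3^12 — tricolorable
observation: the span of V is 3, forcing >= 3 crossings in any diagram


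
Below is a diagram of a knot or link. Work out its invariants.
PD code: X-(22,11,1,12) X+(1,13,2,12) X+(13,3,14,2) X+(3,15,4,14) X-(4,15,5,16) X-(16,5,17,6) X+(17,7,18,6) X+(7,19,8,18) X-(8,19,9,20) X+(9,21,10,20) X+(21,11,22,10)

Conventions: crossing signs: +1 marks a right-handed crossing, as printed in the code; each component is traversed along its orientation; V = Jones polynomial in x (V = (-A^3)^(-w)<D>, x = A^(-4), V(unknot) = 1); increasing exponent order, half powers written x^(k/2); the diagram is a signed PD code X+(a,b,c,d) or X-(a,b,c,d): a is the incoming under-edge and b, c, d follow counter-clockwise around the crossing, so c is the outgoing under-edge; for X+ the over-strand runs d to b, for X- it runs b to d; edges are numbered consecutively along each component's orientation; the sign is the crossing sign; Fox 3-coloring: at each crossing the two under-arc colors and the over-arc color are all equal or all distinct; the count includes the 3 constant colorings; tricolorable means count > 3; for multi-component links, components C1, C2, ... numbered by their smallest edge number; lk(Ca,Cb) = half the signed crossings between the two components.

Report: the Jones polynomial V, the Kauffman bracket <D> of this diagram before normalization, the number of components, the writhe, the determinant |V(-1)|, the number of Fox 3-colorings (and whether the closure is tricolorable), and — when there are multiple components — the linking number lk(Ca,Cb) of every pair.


V(x) = x + x^3 - x^4
bracket: A^-7 - A^-3 - A^5, w = +3
1 component, writhe +3, over 11 crossings
det 3, colorings 9 of 3^11 — tricolorable
observation: V spans 3 powers of x: at least 3 crossings in any diagram


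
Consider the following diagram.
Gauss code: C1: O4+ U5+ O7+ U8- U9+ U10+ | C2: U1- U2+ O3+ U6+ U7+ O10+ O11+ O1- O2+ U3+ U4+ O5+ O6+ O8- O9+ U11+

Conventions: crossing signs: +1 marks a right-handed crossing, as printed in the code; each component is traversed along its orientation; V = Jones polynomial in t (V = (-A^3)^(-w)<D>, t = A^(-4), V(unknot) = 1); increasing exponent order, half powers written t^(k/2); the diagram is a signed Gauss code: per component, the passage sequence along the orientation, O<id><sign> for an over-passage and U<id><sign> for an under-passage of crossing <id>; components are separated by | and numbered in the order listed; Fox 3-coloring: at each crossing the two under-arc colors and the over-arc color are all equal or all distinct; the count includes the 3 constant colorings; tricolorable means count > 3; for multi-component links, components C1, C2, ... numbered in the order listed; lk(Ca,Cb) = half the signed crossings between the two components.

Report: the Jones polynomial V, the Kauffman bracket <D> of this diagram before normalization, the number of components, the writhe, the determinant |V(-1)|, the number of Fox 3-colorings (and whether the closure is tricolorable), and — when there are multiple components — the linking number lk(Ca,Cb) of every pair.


V = -t^(5/2) - t^(9/2) - t^(13/2) + t^(15/2)
<D> = -A^-9 + A^-5 + A^3 + A^11 (w = +7)
2 components over 11 crossings, w = +7
lk(C1,C2): +2
3 Fox colorings among 3^11, |V(-1)| = 4: not tricolorable
why: det 4 = |V(-1)|; not divisible by 3, so not tricolorable


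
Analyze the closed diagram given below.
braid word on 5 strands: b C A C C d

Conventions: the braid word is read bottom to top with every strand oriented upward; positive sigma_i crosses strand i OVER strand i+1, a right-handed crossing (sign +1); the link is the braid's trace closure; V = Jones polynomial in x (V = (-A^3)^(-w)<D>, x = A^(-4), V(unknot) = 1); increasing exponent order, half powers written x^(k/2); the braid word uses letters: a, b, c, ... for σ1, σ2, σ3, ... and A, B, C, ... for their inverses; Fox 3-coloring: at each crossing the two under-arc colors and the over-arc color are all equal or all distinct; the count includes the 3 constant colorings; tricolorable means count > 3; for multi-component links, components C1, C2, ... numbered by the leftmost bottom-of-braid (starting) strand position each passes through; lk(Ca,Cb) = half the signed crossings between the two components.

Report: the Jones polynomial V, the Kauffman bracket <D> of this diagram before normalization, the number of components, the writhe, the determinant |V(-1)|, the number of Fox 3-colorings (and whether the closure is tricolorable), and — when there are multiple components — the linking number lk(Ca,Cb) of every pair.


V = -x^-4 + x^-3 + x^-1
<D> = A^-2 + A^6 - A^10 (w = -2)
1 component over 6 crossings, w = -2
9 Fox colorings among 3^6, |V(-1)| = 3: tricolorable
why: w = -2 (over 6 crossings) is diagram-only; (-A^3)^(2) removes it from V


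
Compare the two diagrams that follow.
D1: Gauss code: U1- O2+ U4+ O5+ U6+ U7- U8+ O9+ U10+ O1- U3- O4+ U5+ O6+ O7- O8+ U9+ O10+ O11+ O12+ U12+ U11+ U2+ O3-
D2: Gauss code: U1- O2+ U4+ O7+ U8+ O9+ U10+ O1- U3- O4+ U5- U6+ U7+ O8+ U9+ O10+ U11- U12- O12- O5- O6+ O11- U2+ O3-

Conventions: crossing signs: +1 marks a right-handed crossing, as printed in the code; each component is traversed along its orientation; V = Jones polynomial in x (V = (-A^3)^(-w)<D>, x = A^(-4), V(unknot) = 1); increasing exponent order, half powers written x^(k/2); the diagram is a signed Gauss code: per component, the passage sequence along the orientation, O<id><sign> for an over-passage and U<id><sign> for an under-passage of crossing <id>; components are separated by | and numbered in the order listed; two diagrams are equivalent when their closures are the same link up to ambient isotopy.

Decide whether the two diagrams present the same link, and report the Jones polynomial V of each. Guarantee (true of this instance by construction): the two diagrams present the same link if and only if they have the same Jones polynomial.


equivalent: yes
D1 (bracket A^-14 - 2A^-10 + 2A^-6 - 3A^-2 + 3A^2 - 2A^6 + 2A^10 - A^14 + A^18; 12 crossings at w = +6): V = 1 - x + 2x^2 - 2x^3 + 3x^4 - 3x^5 + 2x^6 - 2x^7 + x^8
V(D2) = 1 - x + 2x^2 - 2x^3 + 3x^4 - 3x^5 + 2x^6 - 2x^7 + x^8  (w +2, c 12, <D> = A^-26 - 2A^-22 + 2A^-18 - 3A^-14 + 3A^-10 - 2A^-6 + 2A^-2 - A^2 + A^6)
key observation: all 2 diagrams share one V(x), hence one class


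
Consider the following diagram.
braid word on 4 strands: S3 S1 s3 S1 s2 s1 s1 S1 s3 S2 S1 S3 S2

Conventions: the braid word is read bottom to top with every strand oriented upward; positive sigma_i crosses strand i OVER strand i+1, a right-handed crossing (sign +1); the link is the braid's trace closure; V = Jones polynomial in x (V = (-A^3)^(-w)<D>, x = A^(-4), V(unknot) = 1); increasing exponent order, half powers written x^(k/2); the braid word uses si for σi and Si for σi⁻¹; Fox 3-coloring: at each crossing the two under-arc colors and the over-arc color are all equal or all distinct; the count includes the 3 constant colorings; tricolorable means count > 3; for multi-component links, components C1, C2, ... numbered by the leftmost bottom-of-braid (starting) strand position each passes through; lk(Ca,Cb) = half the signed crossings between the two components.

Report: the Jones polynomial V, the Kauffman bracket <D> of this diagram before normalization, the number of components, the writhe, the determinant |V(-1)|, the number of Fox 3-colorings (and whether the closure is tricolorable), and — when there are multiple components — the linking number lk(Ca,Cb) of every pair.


V(x) = x^-3 + x^-2 + x^-1 + 1
bracket: -A^-9 - A^-5 - A^-1 - A^3, w = -3
3 components, writhe -3, over 13 crossings
lk(C1,C2) = -1
linking number lk(C1,C3) = 0
lk(C2,C3): 0
det 0, colorings 9 of 3^13 — tricolorable
observation: |V(-1)| = 0: so tricolorable, since 3 divides 0


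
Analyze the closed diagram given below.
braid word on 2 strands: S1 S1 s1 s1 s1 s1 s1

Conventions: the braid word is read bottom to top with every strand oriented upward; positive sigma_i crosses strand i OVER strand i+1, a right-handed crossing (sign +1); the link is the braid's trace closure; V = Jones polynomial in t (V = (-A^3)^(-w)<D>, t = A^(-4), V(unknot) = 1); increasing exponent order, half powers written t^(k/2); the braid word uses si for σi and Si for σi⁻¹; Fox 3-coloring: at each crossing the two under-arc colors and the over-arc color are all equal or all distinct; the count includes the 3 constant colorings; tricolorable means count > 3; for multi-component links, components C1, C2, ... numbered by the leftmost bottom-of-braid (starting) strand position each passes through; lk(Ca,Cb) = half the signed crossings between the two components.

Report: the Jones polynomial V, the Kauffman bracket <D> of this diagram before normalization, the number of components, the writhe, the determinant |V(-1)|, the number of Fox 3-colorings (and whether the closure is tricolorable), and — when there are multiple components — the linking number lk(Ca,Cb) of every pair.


V = t + t^3 - t^4
<D> = A^-7 - A^-3 - A^5 (w = +3)
1 component over 7 crossings, w = +3
9 Fox colorings among 3^7, |V(-1)| = 3: tricolorable
why: free reduction leaves σ1 σ1 σ1 of the original 7 letters


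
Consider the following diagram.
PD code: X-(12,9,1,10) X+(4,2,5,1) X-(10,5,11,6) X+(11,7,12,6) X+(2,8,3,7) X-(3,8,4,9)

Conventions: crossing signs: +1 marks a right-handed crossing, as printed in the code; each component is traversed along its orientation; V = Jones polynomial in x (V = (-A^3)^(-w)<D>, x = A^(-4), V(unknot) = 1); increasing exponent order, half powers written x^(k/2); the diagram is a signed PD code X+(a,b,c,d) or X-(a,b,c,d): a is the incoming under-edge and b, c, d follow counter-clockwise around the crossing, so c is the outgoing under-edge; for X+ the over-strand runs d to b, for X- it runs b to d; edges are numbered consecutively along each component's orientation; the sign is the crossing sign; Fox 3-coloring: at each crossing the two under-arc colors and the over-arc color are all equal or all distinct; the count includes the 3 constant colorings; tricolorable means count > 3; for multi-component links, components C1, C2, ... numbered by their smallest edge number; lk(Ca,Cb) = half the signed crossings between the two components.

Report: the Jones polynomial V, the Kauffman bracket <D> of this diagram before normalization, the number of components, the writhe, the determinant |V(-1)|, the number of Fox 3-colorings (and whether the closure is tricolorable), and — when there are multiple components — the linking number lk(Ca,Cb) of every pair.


Jones polynomial: V(x) = 1
<D> = 1; writhe 0
components 1, writhe 0 (6 crossings)
3-colorings: 3 of 3^6, det 1 — not tricolorable
note: det 1 = |V(-1)|; not divisible by 3, so not tricolorable


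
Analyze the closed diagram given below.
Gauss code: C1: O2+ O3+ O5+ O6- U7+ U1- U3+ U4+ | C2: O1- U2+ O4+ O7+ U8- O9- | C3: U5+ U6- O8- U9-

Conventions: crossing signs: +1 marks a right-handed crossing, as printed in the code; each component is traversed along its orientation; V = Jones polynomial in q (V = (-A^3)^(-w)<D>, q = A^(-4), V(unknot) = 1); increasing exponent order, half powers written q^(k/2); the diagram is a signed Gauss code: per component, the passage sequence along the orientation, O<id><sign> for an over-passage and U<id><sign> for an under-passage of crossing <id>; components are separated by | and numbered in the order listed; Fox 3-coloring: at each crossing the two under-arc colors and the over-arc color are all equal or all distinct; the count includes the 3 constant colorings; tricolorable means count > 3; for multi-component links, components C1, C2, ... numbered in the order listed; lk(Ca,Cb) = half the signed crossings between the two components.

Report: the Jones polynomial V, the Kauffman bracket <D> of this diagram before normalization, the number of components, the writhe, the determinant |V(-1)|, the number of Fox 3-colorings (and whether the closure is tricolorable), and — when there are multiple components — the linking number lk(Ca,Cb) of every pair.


V = q^-2 + 2 + q^2
<D> = -A^-5 - 2A^3 - A^11 (w = +1)
3 components over 9 crossings, w = +1
lk(C1,C2): +1
lk(C1,C3) = 0
linking number lk(C2,C3) = -1
3 Fox colorings among 3^9, |V(-1)| = 4: not tricolorable
why: V is palindromic (span 4, det 4): q -> 1/q fixes it; necessary, not sufficient, for amphichirality


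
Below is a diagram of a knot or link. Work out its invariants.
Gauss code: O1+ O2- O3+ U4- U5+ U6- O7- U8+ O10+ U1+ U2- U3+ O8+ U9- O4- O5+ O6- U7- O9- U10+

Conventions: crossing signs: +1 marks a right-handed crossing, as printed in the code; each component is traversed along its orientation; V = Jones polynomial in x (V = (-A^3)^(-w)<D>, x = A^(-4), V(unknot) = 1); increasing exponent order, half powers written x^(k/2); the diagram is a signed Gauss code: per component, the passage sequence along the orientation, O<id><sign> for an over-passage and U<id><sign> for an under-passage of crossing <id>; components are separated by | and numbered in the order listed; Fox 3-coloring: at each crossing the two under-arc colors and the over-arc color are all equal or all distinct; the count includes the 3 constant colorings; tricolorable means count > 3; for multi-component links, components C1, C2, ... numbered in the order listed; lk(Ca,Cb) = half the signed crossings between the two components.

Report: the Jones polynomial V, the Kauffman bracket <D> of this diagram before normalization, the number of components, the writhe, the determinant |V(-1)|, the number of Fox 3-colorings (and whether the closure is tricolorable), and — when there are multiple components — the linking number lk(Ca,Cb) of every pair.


Jones polynomial: V(x) = -x^-3 + 2x^-2 - 2x^-1 + 3 - 2x + 2x^2 - x^3
<D> = -A^-12 + 2A^-8 - 2A^-4 + 3 - 2A^4 + 2A^8 - A^12; writhe 0
components 1, writhe 0 (10 crossings)
3-colorings: 3 of 3^10, det 13 — not tricolorable
note: w = 0 shifts under R1 moves; the (-A^3)^(0) factor cancels that in V


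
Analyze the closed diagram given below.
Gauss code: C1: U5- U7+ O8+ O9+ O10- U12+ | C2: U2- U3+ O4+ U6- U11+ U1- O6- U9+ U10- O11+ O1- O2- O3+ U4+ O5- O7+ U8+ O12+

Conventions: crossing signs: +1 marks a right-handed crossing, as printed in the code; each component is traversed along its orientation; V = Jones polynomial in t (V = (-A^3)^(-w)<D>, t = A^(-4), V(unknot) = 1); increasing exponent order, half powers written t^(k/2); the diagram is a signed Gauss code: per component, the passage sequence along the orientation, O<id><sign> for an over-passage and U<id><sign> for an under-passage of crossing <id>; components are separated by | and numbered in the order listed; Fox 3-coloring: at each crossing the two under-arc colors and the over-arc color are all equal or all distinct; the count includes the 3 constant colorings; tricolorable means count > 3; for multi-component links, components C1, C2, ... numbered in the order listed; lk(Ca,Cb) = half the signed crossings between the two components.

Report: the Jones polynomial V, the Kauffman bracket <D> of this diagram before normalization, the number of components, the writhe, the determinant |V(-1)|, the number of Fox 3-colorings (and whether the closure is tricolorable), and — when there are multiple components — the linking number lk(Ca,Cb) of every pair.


Jones polynomial: V(t) = -t^(1/2) - t^(5/2)
<D> = -A^-4 - A^4; writhe +2
components 2, writhe +2 (12 crossings)
linking number lk(C1,C2) = +1
3-colorings: 3 of 3^12, det 2 — not tricolorable
note: span 2 respects span(V) <= c + mu - 1 = 13 for this 2-component diagram


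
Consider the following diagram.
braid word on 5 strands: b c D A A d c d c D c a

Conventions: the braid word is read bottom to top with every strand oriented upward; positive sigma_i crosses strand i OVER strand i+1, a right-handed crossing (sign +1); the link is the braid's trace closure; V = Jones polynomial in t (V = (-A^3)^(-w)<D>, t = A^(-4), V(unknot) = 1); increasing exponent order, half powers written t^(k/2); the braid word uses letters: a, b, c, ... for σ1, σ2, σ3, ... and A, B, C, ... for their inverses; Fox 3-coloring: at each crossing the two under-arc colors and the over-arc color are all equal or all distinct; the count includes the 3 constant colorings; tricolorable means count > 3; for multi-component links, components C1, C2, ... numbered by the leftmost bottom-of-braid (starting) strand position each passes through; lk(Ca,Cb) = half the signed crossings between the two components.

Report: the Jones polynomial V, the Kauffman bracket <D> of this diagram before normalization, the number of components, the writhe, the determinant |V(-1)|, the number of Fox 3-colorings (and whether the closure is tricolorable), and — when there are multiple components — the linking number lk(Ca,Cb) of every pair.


V = t + t^3 - t^4
<D> = -A^-4 + 1 + A^8 (w = +4)
1 component over 12 crossings, w = +4
9 Fox colorings among 3^12, |V(-1)| = 3: tricolorable
why: V spans 3 powers of t: at least 3 crossings in any diagram


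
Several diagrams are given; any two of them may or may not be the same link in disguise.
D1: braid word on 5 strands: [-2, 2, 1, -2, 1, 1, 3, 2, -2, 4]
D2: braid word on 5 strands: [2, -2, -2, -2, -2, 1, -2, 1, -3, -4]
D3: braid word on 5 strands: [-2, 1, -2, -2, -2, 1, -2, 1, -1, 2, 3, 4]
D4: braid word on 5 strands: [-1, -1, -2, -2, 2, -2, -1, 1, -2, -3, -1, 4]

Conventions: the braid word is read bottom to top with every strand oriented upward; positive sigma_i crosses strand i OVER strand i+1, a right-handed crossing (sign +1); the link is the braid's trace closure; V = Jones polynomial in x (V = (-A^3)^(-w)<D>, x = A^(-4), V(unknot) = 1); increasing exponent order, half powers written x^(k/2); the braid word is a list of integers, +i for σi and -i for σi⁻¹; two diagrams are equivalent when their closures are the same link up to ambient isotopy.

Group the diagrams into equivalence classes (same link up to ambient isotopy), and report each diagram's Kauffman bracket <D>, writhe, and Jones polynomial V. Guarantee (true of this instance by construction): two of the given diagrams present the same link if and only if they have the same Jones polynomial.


grouping into links: {D1} | {D2, D3} | {D4}
V(D1) = x + x^3 - x^4  (w +4, c 10, <D> = -A^-4 + 1 + A^8)
D2 (bracket A^-16 - A^-12 + 2A^-8 - 2A^-4 + 2 - 2A^4 + A^8; 10 crossings at w = -4): V = x^-5 - 2x^-4 + 2x^-3 - 2x^-2 + 2x^-1 - 1 + x
V(D3) = x^-5 - 2x^-4 + 2x^-3 - 2x^-2 + 2x^-1 - 1 + x  (w 0, c 12, <D> = A^-4 - 1 + 2A^4 - 2A^8 + 2A^12 - 2A^16 + A^20)
D4 (bracket A^-10 + 2A^-2 - 2A^2 + A^6 - 2A^10 + A^14; 12 crossings at w = -6): V = x^-8 - 2x^-7 + x^-6 - 2x^-5 + 2x^-4 + x^-2
key observation: comparing 4 Jones polynomials yields 3 groups


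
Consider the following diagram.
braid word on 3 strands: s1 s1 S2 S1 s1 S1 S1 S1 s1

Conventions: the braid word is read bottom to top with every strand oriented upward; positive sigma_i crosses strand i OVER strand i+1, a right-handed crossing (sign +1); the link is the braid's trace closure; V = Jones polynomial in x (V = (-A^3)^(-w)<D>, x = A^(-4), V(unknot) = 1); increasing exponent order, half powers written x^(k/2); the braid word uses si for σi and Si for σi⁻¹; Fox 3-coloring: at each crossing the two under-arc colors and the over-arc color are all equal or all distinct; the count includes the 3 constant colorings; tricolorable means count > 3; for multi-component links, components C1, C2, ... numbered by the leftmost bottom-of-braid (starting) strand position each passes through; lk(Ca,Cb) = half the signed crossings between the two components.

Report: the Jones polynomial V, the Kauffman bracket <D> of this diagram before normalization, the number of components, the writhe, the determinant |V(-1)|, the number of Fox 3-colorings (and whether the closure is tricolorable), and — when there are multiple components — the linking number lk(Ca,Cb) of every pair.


Jones polynomial: V(x) = -x^(-1/2) - x^(1/2)
<D> = A^-5 + A^-1; writhe -1
components 2, writhe -1 (9 crossings)
linking number lk(C1,C2) = 0
3-colorings: 9 of 3^9, det 0 — tricolorable
note: inverse pairs cancel, leaving σ1 σ1 σ2⁻¹ σ1⁻¹ σ1⁻¹


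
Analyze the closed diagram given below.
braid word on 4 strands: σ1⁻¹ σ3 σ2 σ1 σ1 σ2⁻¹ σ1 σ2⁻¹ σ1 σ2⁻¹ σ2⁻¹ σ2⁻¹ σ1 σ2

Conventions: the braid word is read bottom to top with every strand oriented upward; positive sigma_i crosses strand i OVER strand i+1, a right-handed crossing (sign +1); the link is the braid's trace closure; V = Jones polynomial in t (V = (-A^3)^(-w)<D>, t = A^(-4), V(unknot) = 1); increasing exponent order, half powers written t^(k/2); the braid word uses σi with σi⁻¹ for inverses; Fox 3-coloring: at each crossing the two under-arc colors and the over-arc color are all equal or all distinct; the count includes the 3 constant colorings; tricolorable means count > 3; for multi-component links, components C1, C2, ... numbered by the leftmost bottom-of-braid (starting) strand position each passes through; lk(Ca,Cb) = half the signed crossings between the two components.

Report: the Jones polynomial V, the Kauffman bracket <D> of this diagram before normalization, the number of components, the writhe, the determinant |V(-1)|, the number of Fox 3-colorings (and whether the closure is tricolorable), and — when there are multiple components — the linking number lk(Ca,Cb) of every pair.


V = -t^(-9/2) + 3t^(-7/2) - 4t^(-5/2) + 6t^(-3/2) - 8t^(-1/2) + 8t^(1/2) - 9t^(3/2) + 7t^(5/2) - 6t^(7/2) + 4t^(9/2) - 3t^(11/2) + t^(13/2)
<D> = A^-20 - 3A^-16 + 4A^-12 - 6A^-8 + 7A^-4 - 9 + 8A^4 - 8A^8 + 6A^12 - 4A^16 + 3A^20 - A^24 (w = +2)
2 components over 14 crossings, w = +2
lk(C1,C2): +2
9 Fox colorings among 3^14, |V(-1)| = 60: tricolorable
why: det 60 = |V(-1)|; divisible by 3, so tricolorable


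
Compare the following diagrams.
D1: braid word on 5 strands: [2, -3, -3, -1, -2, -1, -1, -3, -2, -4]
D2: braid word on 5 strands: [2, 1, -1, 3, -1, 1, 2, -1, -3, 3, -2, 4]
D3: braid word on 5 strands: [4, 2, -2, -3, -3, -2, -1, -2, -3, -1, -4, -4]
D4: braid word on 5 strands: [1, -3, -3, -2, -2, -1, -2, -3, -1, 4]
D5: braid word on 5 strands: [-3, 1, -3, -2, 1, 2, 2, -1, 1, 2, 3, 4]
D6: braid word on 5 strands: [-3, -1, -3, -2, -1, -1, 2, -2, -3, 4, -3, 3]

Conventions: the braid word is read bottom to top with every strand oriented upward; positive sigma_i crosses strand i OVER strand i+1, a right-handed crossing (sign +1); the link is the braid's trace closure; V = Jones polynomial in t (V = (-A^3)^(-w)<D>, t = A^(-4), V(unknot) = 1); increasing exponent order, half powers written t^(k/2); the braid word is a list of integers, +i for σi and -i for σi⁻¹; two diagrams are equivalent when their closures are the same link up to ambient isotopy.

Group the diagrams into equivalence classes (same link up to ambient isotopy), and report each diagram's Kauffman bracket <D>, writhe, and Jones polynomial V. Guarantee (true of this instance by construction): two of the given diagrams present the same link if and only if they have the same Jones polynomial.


equivalence classes: {D1, D3, D4, D6} | {D2} | {D5}
D1 (bracket A^-16 + 2A^-8 - 2A^-4 + 1 - 2A^4 + A^8; 10 crossings at w = -8): V = t^-8 - 2t^-7 + t^-6 - 2t^-5 + 2t^-4 + t^-2
V(D2) = 1  [12 crossings, <D> = A^6, w = +2]
V(D3) = t^-8 - 2t^-7 + t^-6 - 2t^-5 + 2t^-4 + t^-2  [12 crossings, <D> = A^-16 + 2A^-8 - 2A^-4 + 1 - 2A^4 + A^8, w = -8]
V(D4) = t^-8 - 2t^-7 + t^-6 - 2t^-5 + 2t^-4 + t^-2  (w -6, c 10, <D> = A^-10 + 2A^-2 - 2A^2 + A^6 - 2A^10 + A^14)
D5 (bracket -A^-12 + A^-8 - A^-4 + 2 - A^4 + A^8; 12 crossings at w = +4): V = t - t^2 + 2t^3 - t^4 + t^5 - t^6
V(D6) = t^-8 - 2t^-7 + t^-6 - 2t^-5 + 2t^-4 + t^-2  [12 crossings, <D> = A^-10 + 2A^-2 - 2A^2 + A^6 - 2A^10 + A^14, w = -6]
key observation: 3 classes among 6 diagrams; unequal V(t) rules out equality


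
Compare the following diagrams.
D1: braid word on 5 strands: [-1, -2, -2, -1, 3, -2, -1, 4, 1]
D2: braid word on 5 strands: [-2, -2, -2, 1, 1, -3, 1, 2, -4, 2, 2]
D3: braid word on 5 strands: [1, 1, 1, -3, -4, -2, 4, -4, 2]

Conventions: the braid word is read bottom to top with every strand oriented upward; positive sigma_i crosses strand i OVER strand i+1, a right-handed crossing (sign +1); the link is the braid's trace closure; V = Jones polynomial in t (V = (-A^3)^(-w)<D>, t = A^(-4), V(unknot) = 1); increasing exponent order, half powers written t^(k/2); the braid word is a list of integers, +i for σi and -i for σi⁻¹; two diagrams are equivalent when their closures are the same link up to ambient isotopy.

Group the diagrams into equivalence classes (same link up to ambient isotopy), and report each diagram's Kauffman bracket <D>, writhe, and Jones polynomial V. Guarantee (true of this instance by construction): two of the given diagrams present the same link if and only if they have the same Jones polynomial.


equivalence classes: {D1} | {D2, D3}
D1 (bracket A^-3 + A^5 - A^9 + A^13; 9 crossings at w = -3): V = -t^(-11/2) + t^(-9/2) - t^(-7/2) - t^(-3/2)
V(D2) = -t^(1/2) - t^(3/2) - t^(5/2) + t^(9/2)  (w +1, c 11, <D> = -A^-15 + A^-7 + A^-3 + A)
V(D3) = -t^(1/2) - t^(3/2) - t^(5/2) + t^(9/2)  [9 crossings, <D> = -A^-15 + A^-7 + A^-3 + A, w = +1]
key observation: comparing 3 Jones polynomials yields 2 groups


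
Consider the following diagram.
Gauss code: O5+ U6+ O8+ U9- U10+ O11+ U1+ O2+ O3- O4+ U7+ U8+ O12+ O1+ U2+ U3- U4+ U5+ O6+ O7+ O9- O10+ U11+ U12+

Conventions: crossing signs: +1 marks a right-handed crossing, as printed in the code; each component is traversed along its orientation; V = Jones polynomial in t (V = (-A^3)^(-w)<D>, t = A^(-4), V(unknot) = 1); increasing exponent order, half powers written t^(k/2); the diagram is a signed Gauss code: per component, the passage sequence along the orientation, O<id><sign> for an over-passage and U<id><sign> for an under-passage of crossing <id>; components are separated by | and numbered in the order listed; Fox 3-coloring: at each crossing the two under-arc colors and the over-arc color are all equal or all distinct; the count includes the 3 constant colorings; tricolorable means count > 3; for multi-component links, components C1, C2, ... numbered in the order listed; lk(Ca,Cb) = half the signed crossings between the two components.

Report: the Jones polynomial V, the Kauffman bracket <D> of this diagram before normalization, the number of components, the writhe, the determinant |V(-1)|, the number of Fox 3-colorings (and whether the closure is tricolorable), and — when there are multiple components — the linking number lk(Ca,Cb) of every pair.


V(t) = t^3 + t^5 - t^8
bracket: -A^-8 + A^4 + A^12, w = +8
1 component, writhe +8, over 12 crossings
det 3, colorings 9 of 3^12 — tricolorable
observation: w = +8 shifts under R1 moves; the (-A^3)^(-8) factor cancels that in V


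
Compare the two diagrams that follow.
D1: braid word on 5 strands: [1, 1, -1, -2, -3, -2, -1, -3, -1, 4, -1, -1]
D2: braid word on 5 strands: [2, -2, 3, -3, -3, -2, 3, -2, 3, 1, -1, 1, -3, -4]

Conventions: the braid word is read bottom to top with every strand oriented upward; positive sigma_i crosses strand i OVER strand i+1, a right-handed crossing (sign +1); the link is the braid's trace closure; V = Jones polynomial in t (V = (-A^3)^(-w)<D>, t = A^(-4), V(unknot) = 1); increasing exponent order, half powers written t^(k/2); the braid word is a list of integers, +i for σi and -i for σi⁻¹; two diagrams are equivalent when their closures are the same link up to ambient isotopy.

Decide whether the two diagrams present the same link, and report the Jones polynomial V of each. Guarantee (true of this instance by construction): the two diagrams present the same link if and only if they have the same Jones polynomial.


same link: no
V(D1) = t^-8 - 2t^-7 + t^-6 - 2t^-5 + 2t^-4 + t^-2  [12 crossings, <D> = A^-10 + 2A^-2 - 2A^2 + A^6 - 2A^10 + A^14, w = -6]
D2 (bracket A^-6; 14 crossings at w = -2): V = 1
note: comparing 2 Jones polynomials yields 2 groups


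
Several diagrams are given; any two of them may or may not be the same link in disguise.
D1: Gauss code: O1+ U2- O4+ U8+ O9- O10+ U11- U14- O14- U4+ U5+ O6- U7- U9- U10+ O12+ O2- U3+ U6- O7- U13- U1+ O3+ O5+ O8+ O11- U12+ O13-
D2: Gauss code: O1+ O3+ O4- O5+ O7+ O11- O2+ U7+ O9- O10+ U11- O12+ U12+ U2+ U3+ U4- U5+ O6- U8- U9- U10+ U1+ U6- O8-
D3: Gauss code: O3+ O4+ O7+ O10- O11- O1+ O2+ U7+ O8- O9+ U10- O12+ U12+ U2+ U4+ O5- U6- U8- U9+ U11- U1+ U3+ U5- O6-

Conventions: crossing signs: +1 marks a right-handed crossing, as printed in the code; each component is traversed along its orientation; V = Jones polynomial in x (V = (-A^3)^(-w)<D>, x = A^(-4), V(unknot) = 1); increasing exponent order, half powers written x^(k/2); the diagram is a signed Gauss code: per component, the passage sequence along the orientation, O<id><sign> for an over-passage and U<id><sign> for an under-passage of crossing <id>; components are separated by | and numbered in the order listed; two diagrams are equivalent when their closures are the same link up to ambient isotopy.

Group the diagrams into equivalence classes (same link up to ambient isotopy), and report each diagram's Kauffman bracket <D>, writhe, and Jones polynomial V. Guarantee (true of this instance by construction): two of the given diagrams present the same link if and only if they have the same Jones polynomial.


grouping into links: {D1, D2, D3}
V(D1) = 1  (w 0, c 14, <D> = 1)
V(D2) = 1  (w +2, c 12, <D> = A^6)
V(D3) = 1  (w +2, c 12, <D> = A^6)
key observation: one V(x) for all 3 diagrams — one class (guaranteed)
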